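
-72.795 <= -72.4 True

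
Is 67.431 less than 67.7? Yes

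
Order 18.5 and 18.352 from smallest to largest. 18.352, 18.5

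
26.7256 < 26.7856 True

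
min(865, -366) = -366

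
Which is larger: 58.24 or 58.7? 58.7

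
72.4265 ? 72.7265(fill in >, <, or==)<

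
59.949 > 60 False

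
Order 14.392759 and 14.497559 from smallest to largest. 14.392759, 14.497559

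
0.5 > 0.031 True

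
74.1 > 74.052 True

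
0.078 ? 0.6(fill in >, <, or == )<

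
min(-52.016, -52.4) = -52.4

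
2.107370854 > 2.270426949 False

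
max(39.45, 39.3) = 39.45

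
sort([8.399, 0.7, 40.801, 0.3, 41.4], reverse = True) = [41.4, 40.801, 8.399, 0.7, 0.3]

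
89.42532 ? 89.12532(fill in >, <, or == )>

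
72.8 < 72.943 True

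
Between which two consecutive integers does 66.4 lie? 66 and 67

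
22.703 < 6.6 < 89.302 False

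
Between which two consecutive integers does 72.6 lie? 72 and 73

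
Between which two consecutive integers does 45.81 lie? 45 and 46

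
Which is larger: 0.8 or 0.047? 0.8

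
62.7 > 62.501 True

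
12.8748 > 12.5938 True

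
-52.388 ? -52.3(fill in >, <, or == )<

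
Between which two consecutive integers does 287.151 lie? 287 and 288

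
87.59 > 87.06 True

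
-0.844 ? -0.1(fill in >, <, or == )<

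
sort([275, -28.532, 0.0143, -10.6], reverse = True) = [275, 0.0143, -10.6, -28.532]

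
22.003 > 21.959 True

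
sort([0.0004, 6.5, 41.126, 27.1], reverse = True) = [41.126, 27.1, 6.5, 0.0004]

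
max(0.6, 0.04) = 0.6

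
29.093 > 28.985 True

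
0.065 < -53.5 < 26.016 False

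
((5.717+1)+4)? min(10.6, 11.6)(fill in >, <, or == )>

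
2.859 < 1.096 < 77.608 False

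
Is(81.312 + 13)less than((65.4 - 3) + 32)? Yes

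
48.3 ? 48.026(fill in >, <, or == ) >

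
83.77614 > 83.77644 False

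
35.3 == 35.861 False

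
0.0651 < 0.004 False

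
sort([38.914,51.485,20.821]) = [20.821,38.914,51.485]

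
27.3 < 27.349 True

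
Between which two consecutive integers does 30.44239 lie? 30 and 31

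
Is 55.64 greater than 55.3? Yes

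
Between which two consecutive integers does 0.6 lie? 0 and 1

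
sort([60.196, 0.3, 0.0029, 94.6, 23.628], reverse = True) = [94.6, 60.196, 23.628, 0.3, 0.0029]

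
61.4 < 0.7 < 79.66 False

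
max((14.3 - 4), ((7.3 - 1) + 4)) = 10.3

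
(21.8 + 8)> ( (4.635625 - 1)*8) True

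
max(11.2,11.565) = 11.565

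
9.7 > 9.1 True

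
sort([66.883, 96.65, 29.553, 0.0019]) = [0.0019, 29.553, 66.883, 96.65]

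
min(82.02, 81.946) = 81.946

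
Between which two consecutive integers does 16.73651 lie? 16 and 17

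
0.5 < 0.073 False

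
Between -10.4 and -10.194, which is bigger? -10.194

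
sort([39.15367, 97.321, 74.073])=[39.15367, 74.073, 97.321]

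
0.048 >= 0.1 False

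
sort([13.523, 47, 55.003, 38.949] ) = [13.523, 38.949, 47, 55.003]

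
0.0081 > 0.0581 False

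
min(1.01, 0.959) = 0.959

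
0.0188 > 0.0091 True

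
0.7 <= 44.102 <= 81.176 True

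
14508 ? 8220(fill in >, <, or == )>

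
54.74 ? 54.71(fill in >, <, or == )>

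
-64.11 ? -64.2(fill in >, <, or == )>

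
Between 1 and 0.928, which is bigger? 1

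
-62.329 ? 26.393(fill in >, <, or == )<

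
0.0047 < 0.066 True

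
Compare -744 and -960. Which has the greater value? -744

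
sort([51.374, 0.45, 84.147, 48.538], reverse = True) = [84.147, 51.374, 48.538, 0.45]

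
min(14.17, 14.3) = 14.17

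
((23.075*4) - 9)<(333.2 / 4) False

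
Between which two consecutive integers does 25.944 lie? 25 and 26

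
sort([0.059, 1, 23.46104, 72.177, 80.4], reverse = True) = [80.4, 72.177, 23.46104, 1, 0.059]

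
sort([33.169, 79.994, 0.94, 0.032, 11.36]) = [0.032, 0.94, 11.36, 33.169, 79.994]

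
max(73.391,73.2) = 73.391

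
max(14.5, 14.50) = 14.50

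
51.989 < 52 True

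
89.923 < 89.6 False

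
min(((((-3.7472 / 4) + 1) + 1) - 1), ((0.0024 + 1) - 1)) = 0.0024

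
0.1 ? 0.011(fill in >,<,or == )>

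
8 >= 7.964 True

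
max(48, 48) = 48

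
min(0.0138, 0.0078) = 0.0078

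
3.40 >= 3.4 True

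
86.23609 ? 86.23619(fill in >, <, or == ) <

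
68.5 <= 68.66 True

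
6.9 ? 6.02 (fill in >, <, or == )>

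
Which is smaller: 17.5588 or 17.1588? 17.1588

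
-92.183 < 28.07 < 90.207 True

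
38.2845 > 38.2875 False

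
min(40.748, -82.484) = -82.484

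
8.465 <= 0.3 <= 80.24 False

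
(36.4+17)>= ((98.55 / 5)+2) True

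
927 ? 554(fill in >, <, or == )>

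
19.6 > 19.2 True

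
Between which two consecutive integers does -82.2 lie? -83 and -82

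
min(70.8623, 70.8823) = 70.8623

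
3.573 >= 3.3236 True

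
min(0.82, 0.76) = 0.76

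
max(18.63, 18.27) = 18.63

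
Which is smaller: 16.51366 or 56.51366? 16.51366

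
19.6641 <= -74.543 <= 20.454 False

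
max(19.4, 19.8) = 19.8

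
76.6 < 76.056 False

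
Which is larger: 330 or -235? 330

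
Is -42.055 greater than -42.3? Yes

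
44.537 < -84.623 False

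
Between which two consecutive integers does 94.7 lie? 94 and 95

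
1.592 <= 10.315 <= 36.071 True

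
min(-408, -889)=-889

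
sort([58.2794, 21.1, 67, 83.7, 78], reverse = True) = [83.7, 78, 67, 58.2794, 21.1]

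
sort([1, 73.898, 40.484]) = [1, 40.484, 73.898]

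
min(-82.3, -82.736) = -82.736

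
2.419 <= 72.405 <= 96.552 True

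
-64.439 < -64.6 False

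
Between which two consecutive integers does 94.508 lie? 94 and 95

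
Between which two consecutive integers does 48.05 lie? 48 and 49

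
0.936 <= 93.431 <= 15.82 False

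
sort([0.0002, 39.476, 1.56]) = [0.0002, 1.56, 39.476]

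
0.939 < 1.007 True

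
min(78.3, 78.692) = 78.3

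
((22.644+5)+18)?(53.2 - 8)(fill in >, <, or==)>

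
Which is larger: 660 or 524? 660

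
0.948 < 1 True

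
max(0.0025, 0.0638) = 0.0638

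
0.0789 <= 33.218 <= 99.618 True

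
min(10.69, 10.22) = 10.22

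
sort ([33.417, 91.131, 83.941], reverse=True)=[91.131, 83.941, 33.417]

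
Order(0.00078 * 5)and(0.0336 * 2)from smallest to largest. (0.00078 * 5), (0.0336 * 2)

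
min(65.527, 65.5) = 65.5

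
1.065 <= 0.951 False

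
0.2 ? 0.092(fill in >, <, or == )>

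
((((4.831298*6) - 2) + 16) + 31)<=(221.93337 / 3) False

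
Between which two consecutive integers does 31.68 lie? 31 and 32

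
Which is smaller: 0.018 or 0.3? 0.018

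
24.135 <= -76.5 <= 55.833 False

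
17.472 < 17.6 True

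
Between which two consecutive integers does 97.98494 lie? 97 and 98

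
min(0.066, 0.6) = 0.066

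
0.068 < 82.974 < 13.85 False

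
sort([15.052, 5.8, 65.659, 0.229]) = [0.229, 5.8, 15.052, 65.659]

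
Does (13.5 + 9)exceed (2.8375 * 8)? No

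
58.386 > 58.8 False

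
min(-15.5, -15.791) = -15.791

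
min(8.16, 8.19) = 8.16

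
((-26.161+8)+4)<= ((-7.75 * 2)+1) False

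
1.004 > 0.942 True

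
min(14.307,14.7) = 14.307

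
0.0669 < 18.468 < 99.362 True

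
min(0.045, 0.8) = 0.045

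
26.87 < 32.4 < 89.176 True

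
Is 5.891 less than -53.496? No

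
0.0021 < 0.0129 True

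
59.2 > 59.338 False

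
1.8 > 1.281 True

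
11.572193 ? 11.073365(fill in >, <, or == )>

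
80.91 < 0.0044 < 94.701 False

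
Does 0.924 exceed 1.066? No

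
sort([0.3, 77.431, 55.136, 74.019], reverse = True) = [77.431, 74.019, 55.136, 0.3]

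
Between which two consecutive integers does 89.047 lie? 89 and 90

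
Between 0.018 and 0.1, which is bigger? 0.1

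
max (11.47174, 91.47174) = 91.47174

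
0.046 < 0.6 True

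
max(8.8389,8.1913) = 8.8389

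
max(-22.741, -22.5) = -22.5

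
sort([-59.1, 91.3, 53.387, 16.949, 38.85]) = [-59.1, 16.949, 38.85, 53.387, 91.3]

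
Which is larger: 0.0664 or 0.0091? 0.0664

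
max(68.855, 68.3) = 68.855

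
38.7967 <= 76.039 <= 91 True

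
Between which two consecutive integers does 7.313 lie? 7 and 8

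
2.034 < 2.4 True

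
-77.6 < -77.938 False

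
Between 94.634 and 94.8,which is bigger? 94.8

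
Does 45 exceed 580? No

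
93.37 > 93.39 False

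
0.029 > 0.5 False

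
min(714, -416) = -416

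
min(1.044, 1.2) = 1.044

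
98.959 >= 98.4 True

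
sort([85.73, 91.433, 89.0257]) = [85.73, 89.0257, 91.433]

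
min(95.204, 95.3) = 95.204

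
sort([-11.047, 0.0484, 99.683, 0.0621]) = [-11.047, 0.0484, 0.0621, 99.683]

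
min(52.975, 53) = 52.975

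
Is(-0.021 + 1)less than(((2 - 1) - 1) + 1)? Yes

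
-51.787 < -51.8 False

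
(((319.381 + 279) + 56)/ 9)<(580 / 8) False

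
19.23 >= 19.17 True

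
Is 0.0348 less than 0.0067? No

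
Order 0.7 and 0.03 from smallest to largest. 0.03, 0.7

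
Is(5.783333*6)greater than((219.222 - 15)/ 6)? Yes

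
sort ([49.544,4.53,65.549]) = [4.53,49.544,65.549]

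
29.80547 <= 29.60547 False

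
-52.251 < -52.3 False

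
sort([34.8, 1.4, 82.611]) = [1.4, 34.8, 82.611]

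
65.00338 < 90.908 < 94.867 True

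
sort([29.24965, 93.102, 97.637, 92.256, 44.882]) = [29.24965, 44.882, 92.256, 93.102, 97.637]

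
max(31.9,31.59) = 31.9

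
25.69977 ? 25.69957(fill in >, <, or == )>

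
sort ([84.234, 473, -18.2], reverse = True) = [473, 84.234, -18.2]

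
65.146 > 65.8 False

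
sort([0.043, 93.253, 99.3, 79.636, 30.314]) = [0.043, 30.314, 79.636, 93.253, 99.3]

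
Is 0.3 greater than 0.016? Yes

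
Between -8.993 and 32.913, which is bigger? 32.913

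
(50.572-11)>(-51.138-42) True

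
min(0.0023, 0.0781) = 0.0023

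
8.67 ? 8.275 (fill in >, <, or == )>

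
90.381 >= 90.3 True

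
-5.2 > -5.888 True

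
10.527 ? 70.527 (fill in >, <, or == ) <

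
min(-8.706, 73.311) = -8.706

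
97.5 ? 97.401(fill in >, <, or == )>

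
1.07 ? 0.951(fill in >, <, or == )>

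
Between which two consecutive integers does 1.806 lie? 1 and 2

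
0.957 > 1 False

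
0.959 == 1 False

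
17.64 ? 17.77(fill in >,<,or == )<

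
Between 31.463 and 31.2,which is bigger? 31.463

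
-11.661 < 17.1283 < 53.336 True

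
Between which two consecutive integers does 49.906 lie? 49 and 50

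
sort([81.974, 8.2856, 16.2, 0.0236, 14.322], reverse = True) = [81.974, 16.2, 14.322, 8.2856, 0.0236]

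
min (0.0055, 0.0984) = 0.0055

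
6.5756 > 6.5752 True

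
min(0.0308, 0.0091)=0.0091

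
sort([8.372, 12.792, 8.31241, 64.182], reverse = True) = [64.182, 12.792, 8.372, 8.31241]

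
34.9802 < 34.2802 False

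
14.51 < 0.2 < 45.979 False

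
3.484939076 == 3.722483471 False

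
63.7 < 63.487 False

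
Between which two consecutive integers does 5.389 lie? 5 and 6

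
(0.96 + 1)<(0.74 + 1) False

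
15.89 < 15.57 False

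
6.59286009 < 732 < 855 True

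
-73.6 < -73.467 True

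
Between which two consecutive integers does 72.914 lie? 72 and 73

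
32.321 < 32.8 True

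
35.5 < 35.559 True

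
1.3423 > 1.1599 True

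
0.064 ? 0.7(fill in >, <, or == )<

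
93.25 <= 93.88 True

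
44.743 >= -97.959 True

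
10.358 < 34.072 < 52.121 True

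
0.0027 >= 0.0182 False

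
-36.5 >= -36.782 True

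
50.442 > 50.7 False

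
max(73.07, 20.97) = 73.07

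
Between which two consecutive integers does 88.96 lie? 88 and 89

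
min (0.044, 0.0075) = 0.0075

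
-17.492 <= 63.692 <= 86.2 True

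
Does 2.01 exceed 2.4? No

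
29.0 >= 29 True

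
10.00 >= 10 True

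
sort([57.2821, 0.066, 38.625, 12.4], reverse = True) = [57.2821, 38.625, 12.4, 0.066]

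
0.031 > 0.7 False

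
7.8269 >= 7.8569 False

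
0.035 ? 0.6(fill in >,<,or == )<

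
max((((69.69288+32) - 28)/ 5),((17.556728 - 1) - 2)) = 14.738576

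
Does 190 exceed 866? No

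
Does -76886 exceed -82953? Yes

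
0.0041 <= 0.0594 True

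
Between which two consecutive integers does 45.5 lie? 45 and 46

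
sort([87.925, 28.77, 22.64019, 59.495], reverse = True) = [87.925, 59.495, 28.77, 22.64019]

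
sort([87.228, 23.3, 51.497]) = [23.3, 51.497, 87.228]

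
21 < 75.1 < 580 True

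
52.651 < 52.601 False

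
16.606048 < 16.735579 True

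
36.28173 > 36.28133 True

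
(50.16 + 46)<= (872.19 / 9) True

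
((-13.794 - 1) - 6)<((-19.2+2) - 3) True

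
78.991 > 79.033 False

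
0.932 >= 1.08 False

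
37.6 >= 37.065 True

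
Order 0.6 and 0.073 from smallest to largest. 0.073, 0.6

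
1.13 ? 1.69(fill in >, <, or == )<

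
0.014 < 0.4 True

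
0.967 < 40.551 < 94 True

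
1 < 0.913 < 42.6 False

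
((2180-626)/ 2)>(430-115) True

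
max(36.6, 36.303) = 36.6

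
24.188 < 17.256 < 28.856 False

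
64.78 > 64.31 True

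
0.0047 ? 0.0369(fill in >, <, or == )<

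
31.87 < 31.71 False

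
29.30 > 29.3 False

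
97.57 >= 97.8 False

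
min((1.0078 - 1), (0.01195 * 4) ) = 0.0078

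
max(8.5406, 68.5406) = 68.5406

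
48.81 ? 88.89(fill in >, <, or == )<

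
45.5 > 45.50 False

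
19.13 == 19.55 False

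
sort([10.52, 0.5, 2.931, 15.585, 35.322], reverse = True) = [35.322, 15.585, 10.52, 2.931, 0.5]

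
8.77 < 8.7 False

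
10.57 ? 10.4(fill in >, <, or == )>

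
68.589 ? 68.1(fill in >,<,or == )>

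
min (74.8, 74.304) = 74.304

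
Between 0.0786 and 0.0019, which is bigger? 0.0786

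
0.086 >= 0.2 False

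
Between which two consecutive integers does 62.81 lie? 62 and 63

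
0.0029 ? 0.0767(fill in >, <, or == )<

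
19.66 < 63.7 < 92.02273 True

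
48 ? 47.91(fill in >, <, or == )>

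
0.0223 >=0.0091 True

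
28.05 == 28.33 False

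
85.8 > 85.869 False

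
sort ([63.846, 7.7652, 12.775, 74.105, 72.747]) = [7.7652, 12.775, 63.846, 72.747, 74.105]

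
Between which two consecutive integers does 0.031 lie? 0 and 1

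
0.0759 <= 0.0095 False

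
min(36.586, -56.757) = -56.757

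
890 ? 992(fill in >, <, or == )<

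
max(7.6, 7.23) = 7.6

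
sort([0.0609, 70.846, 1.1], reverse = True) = [70.846, 1.1, 0.0609]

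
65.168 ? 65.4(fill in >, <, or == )<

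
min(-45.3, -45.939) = -45.939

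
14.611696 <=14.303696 False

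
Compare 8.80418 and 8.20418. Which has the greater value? 8.80418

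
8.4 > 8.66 False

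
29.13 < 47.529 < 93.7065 True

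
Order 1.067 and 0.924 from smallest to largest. 0.924, 1.067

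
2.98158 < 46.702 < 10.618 False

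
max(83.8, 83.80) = 83.80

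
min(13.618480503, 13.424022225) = 13.424022225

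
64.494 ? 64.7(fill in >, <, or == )<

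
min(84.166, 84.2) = 84.166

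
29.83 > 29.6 True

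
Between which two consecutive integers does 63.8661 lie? 63 and 64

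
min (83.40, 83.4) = 83.40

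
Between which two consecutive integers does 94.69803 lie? 94 and 95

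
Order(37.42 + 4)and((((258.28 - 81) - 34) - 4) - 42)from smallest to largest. (37.42 + 4), ((((258.28 - 81) - 34) - 4) - 42)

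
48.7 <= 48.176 False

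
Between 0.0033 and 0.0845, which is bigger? 0.0845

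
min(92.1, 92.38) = 92.1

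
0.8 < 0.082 False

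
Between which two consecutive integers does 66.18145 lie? 66 and 67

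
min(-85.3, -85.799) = -85.799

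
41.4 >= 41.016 True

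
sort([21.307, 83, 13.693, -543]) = [-543, 13.693, 21.307, 83]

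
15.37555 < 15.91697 True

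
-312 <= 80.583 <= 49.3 False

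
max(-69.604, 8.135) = 8.135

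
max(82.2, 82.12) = 82.2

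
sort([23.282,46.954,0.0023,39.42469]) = [0.0023,23.282,39.42469,46.954]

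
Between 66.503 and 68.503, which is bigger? 68.503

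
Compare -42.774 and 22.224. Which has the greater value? 22.224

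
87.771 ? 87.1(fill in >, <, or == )>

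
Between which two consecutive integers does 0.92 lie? 0 and 1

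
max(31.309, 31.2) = 31.309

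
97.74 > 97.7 True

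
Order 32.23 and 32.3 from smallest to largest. 32.23, 32.3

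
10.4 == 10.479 False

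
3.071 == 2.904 False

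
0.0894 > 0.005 True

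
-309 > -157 False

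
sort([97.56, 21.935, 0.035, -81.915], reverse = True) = [97.56, 21.935, 0.035, -81.915]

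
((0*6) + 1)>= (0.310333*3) True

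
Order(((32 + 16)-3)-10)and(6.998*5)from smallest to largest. (6.998*5), (((32 + 16)-3)-10)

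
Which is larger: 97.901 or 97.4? 97.901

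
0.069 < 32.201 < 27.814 False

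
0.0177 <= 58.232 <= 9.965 False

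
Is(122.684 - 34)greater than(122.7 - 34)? No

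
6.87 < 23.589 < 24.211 True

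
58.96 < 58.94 False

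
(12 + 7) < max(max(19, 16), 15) False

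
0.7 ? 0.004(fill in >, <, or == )>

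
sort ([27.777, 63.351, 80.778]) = [27.777, 63.351, 80.778]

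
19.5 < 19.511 True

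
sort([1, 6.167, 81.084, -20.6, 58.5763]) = [-20.6, 1, 6.167, 58.5763, 81.084]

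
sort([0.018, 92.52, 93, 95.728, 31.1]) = [0.018, 31.1, 92.52, 93, 95.728]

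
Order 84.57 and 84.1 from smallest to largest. 84.1, 84.57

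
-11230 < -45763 False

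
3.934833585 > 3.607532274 True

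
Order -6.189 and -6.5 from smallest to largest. -6.5, -6.189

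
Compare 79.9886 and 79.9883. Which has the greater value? 79.9886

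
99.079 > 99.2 False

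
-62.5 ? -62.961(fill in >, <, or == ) >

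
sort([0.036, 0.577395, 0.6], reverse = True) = [0.6, 0.577395, 0.036]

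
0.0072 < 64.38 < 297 True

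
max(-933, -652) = -652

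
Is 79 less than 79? No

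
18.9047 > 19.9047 False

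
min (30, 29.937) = 29.937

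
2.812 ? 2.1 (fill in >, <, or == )>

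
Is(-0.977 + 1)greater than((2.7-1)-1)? No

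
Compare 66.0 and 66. They are equal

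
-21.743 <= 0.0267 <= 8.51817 True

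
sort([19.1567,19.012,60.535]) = [19.012,19.1567,60.535]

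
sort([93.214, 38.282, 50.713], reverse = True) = [93.214, 50.713, 38.282]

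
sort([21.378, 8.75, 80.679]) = [8.75, 21.378, 80.679]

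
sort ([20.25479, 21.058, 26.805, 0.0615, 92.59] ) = [0.0615, 20.25479, 21.058, 26.805, 92.59]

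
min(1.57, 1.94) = 1.57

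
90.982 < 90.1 False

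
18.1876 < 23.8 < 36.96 True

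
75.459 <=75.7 True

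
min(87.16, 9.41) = 9.41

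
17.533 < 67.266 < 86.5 True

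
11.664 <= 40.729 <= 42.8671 True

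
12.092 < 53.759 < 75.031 True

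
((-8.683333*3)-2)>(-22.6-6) True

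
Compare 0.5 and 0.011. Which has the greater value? 0.5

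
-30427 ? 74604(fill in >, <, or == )<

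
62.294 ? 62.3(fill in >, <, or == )<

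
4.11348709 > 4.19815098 False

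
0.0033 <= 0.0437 True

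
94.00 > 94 False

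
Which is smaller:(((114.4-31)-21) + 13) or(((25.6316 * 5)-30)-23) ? (((25.6316 * 5)-30)-23)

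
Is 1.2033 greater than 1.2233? No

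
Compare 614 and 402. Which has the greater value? 614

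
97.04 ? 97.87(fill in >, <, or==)<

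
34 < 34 False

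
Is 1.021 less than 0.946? No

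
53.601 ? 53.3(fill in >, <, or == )>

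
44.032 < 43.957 False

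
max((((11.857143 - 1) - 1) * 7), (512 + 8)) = 520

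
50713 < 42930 False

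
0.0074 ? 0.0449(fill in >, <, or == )<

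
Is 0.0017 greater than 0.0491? No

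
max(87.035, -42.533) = 87.035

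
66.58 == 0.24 False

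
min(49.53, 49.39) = 49.39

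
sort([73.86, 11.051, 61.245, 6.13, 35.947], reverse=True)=[73.86, 61.245, 35.947, 11.051, 6.13]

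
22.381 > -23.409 True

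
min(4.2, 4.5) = 4.2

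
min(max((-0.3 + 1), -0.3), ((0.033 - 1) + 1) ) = 0.033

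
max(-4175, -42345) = -4175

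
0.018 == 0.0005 False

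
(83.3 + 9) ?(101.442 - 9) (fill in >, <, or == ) <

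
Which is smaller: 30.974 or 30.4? 30.4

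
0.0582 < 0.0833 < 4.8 True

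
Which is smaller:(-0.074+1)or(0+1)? (-0.074+1)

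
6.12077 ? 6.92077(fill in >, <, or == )<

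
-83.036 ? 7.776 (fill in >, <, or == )<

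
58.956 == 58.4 False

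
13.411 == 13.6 False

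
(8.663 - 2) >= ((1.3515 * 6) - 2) True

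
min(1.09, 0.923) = 0.923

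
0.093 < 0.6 True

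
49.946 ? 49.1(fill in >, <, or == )>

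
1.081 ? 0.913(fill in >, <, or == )>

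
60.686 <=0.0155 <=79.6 False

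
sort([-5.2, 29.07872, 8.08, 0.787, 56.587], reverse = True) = [56.587, 29.07872, 8.08, 0.787, -5.2]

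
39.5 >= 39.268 True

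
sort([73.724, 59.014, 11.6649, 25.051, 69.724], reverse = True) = [73.724, 69.724, 59.014, 25.051, 11.6649]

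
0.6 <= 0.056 False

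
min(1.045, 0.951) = 0.951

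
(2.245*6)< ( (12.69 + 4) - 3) True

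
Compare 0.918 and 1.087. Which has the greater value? 1.087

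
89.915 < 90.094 True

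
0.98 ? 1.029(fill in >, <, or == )<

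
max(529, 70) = 529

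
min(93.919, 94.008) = 93.919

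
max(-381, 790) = 790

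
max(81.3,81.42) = 81.42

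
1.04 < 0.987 False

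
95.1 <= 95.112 True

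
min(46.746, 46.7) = 46.7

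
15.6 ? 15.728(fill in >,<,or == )<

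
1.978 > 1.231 True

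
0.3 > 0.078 True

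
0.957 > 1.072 False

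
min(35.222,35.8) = 35.222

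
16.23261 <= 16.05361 False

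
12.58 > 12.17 True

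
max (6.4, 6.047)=6.4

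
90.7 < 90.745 True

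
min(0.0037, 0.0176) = 0.0037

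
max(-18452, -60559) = -18452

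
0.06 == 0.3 False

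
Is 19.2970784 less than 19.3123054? Yes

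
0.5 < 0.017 False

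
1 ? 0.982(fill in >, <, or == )>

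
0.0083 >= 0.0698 False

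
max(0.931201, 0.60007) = 0.931201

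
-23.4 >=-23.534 True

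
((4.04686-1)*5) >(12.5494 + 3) False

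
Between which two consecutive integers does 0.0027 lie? 0 and 1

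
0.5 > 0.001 True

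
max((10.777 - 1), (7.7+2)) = 9.777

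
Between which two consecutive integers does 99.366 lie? 99 and 100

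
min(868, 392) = 392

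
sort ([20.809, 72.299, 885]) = [20.809, 72.299, 885]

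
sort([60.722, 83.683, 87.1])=[60.722, 83.683, 87.1]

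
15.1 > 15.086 True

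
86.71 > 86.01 True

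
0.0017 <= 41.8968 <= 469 True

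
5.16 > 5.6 False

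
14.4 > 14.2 True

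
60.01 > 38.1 True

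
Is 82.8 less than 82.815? Yes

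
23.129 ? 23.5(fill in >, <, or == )<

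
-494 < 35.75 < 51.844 True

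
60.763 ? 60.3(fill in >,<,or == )>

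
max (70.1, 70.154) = 70.154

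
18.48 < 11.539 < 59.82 False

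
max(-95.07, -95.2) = -95.07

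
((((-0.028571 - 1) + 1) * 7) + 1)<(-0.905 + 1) False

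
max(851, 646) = 851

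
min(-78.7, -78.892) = -78.892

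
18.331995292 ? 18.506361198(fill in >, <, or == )<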